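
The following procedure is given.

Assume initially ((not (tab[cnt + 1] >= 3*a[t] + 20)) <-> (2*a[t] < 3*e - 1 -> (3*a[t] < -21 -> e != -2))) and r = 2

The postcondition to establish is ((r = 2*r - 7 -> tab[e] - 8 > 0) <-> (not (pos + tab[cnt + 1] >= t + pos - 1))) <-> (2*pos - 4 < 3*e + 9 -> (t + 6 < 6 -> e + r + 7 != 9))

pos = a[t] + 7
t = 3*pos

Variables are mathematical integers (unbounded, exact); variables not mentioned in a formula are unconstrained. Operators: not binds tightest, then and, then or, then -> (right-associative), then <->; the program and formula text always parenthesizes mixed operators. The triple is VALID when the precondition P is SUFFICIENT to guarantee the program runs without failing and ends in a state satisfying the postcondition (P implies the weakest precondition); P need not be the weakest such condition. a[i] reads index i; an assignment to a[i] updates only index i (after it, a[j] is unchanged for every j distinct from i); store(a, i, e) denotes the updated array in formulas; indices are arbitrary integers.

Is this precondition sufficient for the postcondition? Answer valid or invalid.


Working backward. After the program, the postcondition ((r = 2*r - 7 -> tab[e] - 8 > 0) <-> (not (pos + tab[cnt + 1] >= t + pos - 1))) <-> (2*pos - 4 < 3*e + 9 -> (t + 6 < 6 -> e + r + 7 != 9)) must hold; in canonical form it is ((r = 7 -> tab[e] > 8) <-> (not (tab[cnt + 1] >= t - 1))) <-> (2*pos < 3*e + 13 -> (t < 0 -> e + r != 2)).
Before t := 3*pos: ((r = 7 -> tab[e] > 8) <-> (not (tab[cnt + 1] >= 3*pos - 1))) <-> (2*pos < 3*e + 13 -> (3*pos < 0 -> e + r != 2))
Before pos := a[t] + 7: ((r = 7 -> tab[e] > 8) <-> (not (tab[cnt + 1] >= 3*a[t] + 20))) <-> (2*a[t] < 3*e - 1 -> (3*a[t] < -21 -> e + r != 2))
The weakest precondition is ((r = 7 -> tab[e] > 8) <-> (not (tab[cnt + 1] >= 3*a[t] + 20))) <-> (2*a[t] < 3*e - 1 -> (3*a[t] < -21 -> e + r != 2)).
Check whether ((not (tab[cnt + 1] >= 3*a[t] + 20)) <-> (2*a[t] < 3*e - 1 -> (3*a[t] < -21 -> e != -2))) and r = 2 implies it.
Countermodel: at the initial state a = {[0] = -8, elsewhere -8}, cnt = -1, e = 0, r = 2, t = 0, tab = {[0] = -5, elsewhere -5}, the precondition holds but the weakest precondition fails.
Answer: invalid


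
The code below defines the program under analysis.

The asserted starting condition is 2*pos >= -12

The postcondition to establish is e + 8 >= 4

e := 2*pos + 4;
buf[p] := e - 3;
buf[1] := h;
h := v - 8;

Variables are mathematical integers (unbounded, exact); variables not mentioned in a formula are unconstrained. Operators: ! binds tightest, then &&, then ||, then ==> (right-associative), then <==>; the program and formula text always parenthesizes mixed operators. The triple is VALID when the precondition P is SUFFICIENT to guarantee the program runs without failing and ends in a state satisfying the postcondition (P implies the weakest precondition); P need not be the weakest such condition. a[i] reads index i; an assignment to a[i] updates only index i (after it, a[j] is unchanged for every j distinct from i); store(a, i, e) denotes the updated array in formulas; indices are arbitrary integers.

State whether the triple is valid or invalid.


Working backward. After the program, the postcondition e + 8 >= 4 must hold; in canonical form it is e >= -4.
Before h := v - 8: e >= -4
Before buf[1] := h: e >= -4
Before buf[p] := e - 3: e >= -4
Before e := 2*pos + 4: 2*pos >= -8
The weakest precondition is 2*pos >= -8.
Check whether 2*pos >= -12 implies it.
Countermodel: at the initial state pos = -6, the precondition holds but the weakest precondition fails.
Answer: invalid


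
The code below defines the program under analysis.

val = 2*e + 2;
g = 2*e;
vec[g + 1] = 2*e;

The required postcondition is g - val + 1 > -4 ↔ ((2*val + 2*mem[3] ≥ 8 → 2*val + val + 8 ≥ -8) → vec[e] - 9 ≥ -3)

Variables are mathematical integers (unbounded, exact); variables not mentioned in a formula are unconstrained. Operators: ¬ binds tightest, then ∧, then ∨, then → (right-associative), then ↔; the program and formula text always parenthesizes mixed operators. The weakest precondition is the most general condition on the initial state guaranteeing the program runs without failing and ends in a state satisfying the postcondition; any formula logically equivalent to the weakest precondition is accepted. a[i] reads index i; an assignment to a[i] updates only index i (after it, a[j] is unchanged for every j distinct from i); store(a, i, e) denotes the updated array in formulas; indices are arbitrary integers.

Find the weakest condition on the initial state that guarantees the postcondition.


Working backward. After the program, the postcondition g - val + 1 > -4 ↔ ((2*val + 2*mem[3] ≥ 8 → 2*val + val + 8 ≥ -8) → vec[e] - 9 ≥ -3) must hold; in canonical form it is g > val - 5 ↔ ((2*mem[3] + 2*val ≥ 8 → 3*val ≥ -16) → vec[e] ≥ 6).
Before vec[g + 1] := 2*e: g > val - 5 ↔ ((2*mem[3] + 2*val ≥ 8 → 3*val ≥ -16) → store(vec, g + 1, 2*e)[e] ≥ 6)
Before g := 2*e: 2*e > val - 5 ↔ ((2*mem[3] + 2*val ≥ 8 → 3*val ≥ -16) → store(vec, 2*e + 1, 2*e)[e] ≥ 6)
Before val := 2*e + 2: (2*mem[3] + 4*e ≥ 4 → 6*e ≥ -22) → store(vec, 2*e + 1, 2*e)[e] ≥ 6
Answer: WP = (2*mem[3] + 4*e ≥ 4 → 6*e ≥ -22) → store(vec, 2*e + 1, 2*e)[e] ≥ 6


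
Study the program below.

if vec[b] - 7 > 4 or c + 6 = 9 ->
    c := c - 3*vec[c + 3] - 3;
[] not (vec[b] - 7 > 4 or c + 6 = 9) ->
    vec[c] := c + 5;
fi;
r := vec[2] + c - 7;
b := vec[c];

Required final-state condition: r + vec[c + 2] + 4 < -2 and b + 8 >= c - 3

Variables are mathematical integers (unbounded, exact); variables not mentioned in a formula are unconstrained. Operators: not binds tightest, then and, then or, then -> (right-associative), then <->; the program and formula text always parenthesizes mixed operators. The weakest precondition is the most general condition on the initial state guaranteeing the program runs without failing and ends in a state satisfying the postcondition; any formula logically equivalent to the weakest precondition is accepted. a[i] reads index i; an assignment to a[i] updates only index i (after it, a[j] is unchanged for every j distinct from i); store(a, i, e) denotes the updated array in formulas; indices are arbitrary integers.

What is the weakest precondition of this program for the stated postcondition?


Working backward. After the program, the postcondition r + vec[c + 2] + 4 < -2 and b + 8 >= c - 3 must hold; in canonical form it is vec[c + 2] + r < -6 and b >= c - 11.
Before b := vec[c]: vec[c + 2] + r < -6 and vec[c] >= c - 11
Before r := vec[2] + c - 7: vec[c + 2] + vec[2] + c < 1 and vec[c] >= c - 11
Then branch requires vec[2] + vec[-3*vec[c + 3] + c - 1] + c < 3*vec[c + 3] + 4 and 3*vec[c + 3] + vec[-3*vec[c + 3] + c - 3] >= c - 14; else branch requires store(vec, c, c + 5)[c + 2] + store(vec, c, c + 5)[2] + c < 1 and store(vec, c, c + 5)[c] >= c - 11.
Before the if: ((vec[b] > 11 or c = 3) -> (vec[2] + vec[-3*vec[c + 3] + c - 1] + c < 3*vec[c + 3] + 4 and 3*vec[c + 3] + vec[-3*vec[c + 3] + c - 3] >= c - 14)) and ((not (vec[b] > 11 or c = 3)) -> (store(vec, c, c + 5)[c + 2] + store(vec, c, c + 5)[2] + c < 1 and store(vec, c, c + 5)[c] >= c - 11))
Answer: WP = ((vec[b] > 11 or c = 3) -> (vec[2] + vec[-3*vec[c + 3] + c - 1] + c < 3*vec[c + 3] + 4 and 3*vec[c + 3] + vec[-3*vec[c + 3] + c - 3] >= c - 14)) and ((not (vec[b] > 11 or c = 3)) -> (store(vec, c, c + 5)[c + 2] + store(vec, c, c + 5)[2] + c < 1 and store(vec, c, c + 5)[c] >= c - 11))


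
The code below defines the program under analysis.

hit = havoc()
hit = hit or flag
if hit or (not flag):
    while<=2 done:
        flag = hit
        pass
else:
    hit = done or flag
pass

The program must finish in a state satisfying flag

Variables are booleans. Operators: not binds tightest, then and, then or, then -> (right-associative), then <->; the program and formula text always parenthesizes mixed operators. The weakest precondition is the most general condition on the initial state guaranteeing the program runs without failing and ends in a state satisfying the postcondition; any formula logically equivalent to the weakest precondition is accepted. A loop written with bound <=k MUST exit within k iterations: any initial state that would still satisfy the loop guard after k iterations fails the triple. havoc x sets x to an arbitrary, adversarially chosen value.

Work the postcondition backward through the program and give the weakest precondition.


Working backward. After the program, flag must hold.
Before skip: flag
Then branch requires (done -> ((done -> ((not done) and hit)) and ((not done) -> hit))) and ((not done) -> flag); else branch requires flag.
Before the if: ((hit or (not flag)) -> ((done -> ((done -> ((not done) and hit)) and ((not done) -> hit))) and ((not done) -> flag))) and ((not (hit or (not flag))) -> flag)
Before hit := hit or flag: (done -> ((done -> ((not done) and (hit or flag))) and ((not done) -> (hit or flag)))) and ((not done) -> flag)
Before havoc hit: (done -> (done -> (not done))) and ((not done) -> flag) and (done -> ((done -> ((not done) and flag)) and ((not done) -> flag)))
Answer: WP = (done -> (done -> (not done))) and ((not done) -> flag) and (done -> ((done -> ((not done) and flag)) and ((not done) -> flag)))


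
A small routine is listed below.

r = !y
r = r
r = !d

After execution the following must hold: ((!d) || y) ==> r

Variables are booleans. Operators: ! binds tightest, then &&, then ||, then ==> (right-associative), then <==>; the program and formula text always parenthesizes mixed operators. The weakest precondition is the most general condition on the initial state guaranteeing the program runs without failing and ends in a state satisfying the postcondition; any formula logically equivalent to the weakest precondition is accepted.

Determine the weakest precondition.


Working backward. After the program, ((!d) || y) ==> r must hold.
Before r := !d: ((!d) || y) ==> (!d)
Before r := r: ((!d) || y) ==> (!d)
Before r := !y: ((!d) || y) ==> (!d)
Answer: WP = ((!d) || y) ==> (!d)


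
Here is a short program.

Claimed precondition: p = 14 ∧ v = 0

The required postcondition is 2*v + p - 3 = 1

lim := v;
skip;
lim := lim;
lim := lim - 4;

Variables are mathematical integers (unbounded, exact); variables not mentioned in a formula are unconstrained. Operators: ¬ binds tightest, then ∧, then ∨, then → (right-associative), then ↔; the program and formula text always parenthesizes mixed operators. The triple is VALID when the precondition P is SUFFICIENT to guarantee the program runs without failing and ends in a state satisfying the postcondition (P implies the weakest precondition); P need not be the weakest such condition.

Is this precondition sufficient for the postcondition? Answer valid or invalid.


Working backward. After the program, the postcondition 2*v + p - 3 = 1 must hold; in canonical form it is p + 2*v = 4.
Before lim := lim - 4: p + 2*v = 4
Before lim := lim: p + 2*v = 4
Before skip: p + 2*v = 4
Before lim := v: p + 2*v = 4
The weakest precondition is p + 2*v = 4.
Check whether p = 14 ∧ v = 0 implies it.
Countermodel: at the initial state p = 14, v = 0, the precondition holds but the weakest precondition fails.
Answer: invalid


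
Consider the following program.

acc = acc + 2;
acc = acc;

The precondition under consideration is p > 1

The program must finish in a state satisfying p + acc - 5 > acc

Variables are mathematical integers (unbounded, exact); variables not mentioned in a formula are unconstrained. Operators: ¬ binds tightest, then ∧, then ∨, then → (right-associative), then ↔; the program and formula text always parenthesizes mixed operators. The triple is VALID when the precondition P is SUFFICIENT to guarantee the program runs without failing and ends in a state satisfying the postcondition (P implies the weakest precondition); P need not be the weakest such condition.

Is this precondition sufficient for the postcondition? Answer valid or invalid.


Working backward. After the program, the postcondition p + acc - 5 > acc must hold; in canonical form it is p > 5.
Before acc := acc: p > 5
Before acc := acc + 2: p > 5
The weakest precondition is p > 5.
Check whether p > 1 implies it.
Countermodel: at the initial state p = 2, the precondition holds but the weakest precondition fails.
Answer: invalid


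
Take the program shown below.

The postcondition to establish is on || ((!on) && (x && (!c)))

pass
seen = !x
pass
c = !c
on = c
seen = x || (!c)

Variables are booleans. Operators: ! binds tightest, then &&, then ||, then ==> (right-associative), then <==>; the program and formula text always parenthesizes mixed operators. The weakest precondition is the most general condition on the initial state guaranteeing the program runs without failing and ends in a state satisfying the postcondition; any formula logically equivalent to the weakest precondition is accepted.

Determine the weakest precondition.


Working backward. After the program, the postcondition on || ((!on) && (x && (!c))) must hold; in canonical form it is on || ((!on) && x && (!c)).
Before seen := x || (!c): on || ((!on) && x && (!c))
Before on := c: c || ((!c) && x)
Before c := !c: (!c) || (c && x)
Before skip: (!c) || (c && x)
Before seen := !x: (!c) || (c && x)
Before skip: (!c) || (c && x)
Answer: WP = (!c) || (c && x)


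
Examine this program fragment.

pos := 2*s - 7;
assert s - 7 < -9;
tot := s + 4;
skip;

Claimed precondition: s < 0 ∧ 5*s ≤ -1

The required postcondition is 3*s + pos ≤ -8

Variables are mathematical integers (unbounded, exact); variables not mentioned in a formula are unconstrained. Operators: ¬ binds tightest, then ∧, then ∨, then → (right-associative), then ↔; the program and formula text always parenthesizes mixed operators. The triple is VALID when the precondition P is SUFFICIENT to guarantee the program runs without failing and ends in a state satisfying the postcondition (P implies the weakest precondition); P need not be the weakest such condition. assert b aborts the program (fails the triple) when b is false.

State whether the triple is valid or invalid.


Working backward. After the program, the postcondition 3*s + pos ≤ -8 must hold; in canonical form it is pos + 3*s ≤ -8.
Before skip: pos + 3*s ≤ -8
Before tot := s + 4: pos + 3*s ≤ -8
Before assert s - 7 < -9: s < -2 ∧ pos + 3*s ≤ -8
Before pos := 2*s - 7: s < -2 ∧ 5*s ≤ -1
The weakest precondition is s < -2 ∧ 5*s ≤ -1.
Check whether s < 0 ∧ 5*s ≤ -1 implies it.
Countermodel: at the initial state s = -2, the precondition holds but the weakest precondition fails.
Answer: invalid


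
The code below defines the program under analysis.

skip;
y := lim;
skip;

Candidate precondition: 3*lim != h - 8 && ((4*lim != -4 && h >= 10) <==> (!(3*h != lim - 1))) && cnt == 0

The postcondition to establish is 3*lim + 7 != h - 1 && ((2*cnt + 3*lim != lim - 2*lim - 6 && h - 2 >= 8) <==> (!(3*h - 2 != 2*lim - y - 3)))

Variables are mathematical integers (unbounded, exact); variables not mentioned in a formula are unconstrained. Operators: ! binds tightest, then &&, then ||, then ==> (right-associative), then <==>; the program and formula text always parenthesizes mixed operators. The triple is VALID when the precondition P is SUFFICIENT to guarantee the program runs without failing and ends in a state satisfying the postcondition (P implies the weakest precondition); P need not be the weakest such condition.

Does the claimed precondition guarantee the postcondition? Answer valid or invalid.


Working backward. After the program, the postcondition 3*lim + 7 != h - 1 && ((2*cnt + 3*lim != lim - 2*lim - 6 && h - 2 >= 8) <==> (!(3*h - 2 != 2*lim - y - 3))) must hold; in canonical form it is 3*lim != h - 8 && ((2*cnt + 4*lim != -6 && h >= 10) <==> (!(3*h + y != 2*lim - 1))).
Before skip: 3*lim != h - 8 && ((2*cnt + 4*lim != -6 && h >= 10) <==> (!(3*h + y != 2*lim - 1)))
Before y := lim: 3*lim != h - 8 && ((2*cnt + 4*lim != -6 && h >= 10) <==> (!(3*h != lim - 1)))
Before skip: 3*lim != h - 8 && ((2*cnt + 4*lim != -6 && h >= 10) <==> (!(3*h != lim - 1)))
The weakest precondition is 3*lim != h - 8 && ((2*cnt + 4*lim != -6 && h >= 10) <==> (!(3*h != lim - 1))).
Check whether 3*lim != h - 8 && ((4*lim != -4 && h >= 10) <==> (!(3*h != lim - 1))) && cnt == 0 implies it.
Countermodel: at the initial state cnt = 0, h = 10, lim = -1, the precondition holds but the weakest precondition fails.
Answer: invalid


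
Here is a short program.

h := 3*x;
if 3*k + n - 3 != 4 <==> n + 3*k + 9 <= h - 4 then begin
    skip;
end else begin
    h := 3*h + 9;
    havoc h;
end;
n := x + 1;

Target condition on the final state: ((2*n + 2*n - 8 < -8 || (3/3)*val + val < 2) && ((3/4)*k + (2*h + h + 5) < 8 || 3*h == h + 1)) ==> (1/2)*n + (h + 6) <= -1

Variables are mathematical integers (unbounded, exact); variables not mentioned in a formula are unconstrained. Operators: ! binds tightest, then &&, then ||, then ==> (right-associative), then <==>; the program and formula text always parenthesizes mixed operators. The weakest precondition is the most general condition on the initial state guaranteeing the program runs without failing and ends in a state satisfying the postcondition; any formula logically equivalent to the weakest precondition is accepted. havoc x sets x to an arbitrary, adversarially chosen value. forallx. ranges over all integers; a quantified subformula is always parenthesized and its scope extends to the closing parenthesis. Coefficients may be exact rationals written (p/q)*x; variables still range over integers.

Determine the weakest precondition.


Working backward. After the program, the postcondition ((2*n + 2*n - 8 < -8 || (3/3)*val + val < 2) && ((3/4)*k + (2*h + h + 5) < 8 || 3*h == h + 1)) ==> (1/2)*n + (h + 6) <= -1 must hold; in canonical form it is ((4*n < 0 || 2*val < 2) && (3*h + (3/4)*k < 3 || 2*h == 1)) ==> h + (1/2)*n <= -7.
Before n := x + 1: ((4*x < -4 || 2*val < 2) && (3*h + (3/4)*k < 3 || 2*h == 1)) ==> h + (1/2)*x <= -15/2
Then branch requires ((4*x < -4 || 2*val < 2) && (3*h + (3/4)*k < 3 || 2*h == 1)) ==> h + (1/2)*x <= -15/2; else branch requires forall h_1. (((4*x < -4 || 2*val < 2) && (3*h_1 + (3/4)*k < 3 || 2*h_1 == 1)) ==> h_1 + (1/2)*x <= -15/2).
Before the if: ((3*k + n != 7 <==> 3*k + n <= h - 13) ==> (((4*x < -4 || 2*val < 2) && (3*h + (3/4)*k < 3 || 2*h == 1)) ==> h + (1/2)*x <= -15/2)) && ((!(3*k + n != 7 <==> 3*k + n <= h - 13)) ==> (forall h_1. (((4*x < -4 || 2*val < 2) && (3*h_1 + (3/4)*k < 3 || 2*h_1 == 1)) ==> h_1 + (1/2)*x <= -15/2)))
Before h := 3*x: ((3*k + n != 7 <==> 3*k + n <= 3*x - 13) ==> (((4*x < -4 || 2*val < 2) && ((3/4)*k + 9*x < 3 || 6*x == 1)) ==> (7/2)*x <= -15/2)) && ((!(3*k + n != 7 <==> 3*k + n <= 3*x - 13)) ==> (forall h_1. (((4*x < -4 || 2*val < 2) && (3*h_1 + (3/4)*k < 3 || 2*h_1 == 1)) ==> h_1 + (1/2)*x <= -15/2)))
Answer: WP = ((3*k + n != 7 <==> 3*k + n <= 3*x - 13) ==> (((4*x < -4 || 2*val < 2) && ((3/4)*k + 9*x < 3 || 6*x == 1)) ==> (7/2)*x <= -15/2)) && ((!(3*k + n != 7 <==> 3*k + n <= 3*x - 13)) ==> (forall h_1. (((4*x < -4 || 2*val < 2) && (3*h_1 + (3/4)*k < 3 || 2*h_1 == 1)) ==> h_1 + (1/2)*x <= -15/2)))


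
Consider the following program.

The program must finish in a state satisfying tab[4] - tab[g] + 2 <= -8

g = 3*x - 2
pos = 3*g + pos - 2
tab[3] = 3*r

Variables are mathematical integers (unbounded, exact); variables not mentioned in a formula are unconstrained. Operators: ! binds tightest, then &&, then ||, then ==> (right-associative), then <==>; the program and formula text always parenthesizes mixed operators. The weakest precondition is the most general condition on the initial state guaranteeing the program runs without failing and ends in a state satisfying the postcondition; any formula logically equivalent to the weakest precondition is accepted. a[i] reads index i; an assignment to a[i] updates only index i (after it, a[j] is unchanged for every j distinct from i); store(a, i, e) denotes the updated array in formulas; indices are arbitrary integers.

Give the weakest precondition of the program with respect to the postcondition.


Working backward. After the program, the postcondition tab[4] - tab[g] + 2 <= -8 must hold; in canonical form it is tab[4] <= tab[g] - 10.
Before tab[3] := 3*r: tab[4] <= store(tab, 3, 3*r)[g] - 10
Before pos := 3*g + pos - 2: tab[4] <= store(tab, 3, 3*r)[g] - 10
Before g := 3*x - 2: tab[4] <= store(tab, 3, 3*r)[3*x - 2] - 10
Answer: WP = tab[4] <= store(tab, 3, 3*r)[3*x - 2] - 10


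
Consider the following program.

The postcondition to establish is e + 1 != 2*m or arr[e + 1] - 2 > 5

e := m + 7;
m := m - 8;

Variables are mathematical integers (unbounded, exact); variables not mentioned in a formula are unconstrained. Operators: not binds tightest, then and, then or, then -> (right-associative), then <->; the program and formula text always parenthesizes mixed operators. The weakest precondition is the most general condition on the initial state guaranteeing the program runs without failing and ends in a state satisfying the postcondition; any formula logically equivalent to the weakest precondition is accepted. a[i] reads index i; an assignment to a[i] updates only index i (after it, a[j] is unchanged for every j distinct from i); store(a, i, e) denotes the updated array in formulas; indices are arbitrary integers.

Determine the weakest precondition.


Working backward. After the program, the postcondition e + 1 != 2*m or arr[e + 1] - 2 > 5 must hold; in canonical form it is e != 2*m - 1 or arr[e + 1] > 7.
Before m := m - 8: e != 2*m - 17 or arr[e + 1] > 7
Before e := m + 7: m != 24 or arr[m + 8] > 7
Answer: WP = m != 24 or arr[m + 8] > 7


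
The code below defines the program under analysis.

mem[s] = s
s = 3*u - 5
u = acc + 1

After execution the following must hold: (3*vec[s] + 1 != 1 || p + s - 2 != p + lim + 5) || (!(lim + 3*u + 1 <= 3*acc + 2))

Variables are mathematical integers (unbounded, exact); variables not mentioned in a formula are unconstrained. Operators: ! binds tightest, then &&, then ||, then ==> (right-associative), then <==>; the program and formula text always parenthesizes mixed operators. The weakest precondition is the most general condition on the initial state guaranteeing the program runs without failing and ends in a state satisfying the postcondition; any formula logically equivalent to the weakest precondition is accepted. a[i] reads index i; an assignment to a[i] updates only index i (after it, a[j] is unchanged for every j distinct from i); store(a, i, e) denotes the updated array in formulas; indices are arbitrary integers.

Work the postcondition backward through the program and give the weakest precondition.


Working backward. After the program, the postcondition (3*vec[s] + 1 != 1 || p + s - 2 != p + lim + 5) || (!(lim + 3*u + 1 <= 3*acc + 2)) must hold; in canonical form it is 3*vec[s] != 0 || s != lim + 7 || (!(lim + 3*u <= 3*acc + 1)).
Before u := acc + 1: 3*vec[s] != 0 || s != lim + 7 || (!(lim <= -2))
Before s := 3*u - 5: 3*vec[3*u - 5] != 0 || 3*u != lim + 12 || (!(lim <= -2))
Before mem[s] := s: 3*vec[3*u - 5] != 0 || 3*u != lim + 12 || (!(lim <= -2))
Answer: WP = 3*vec[3*u - 5] != 0 || 3*u != lim + 12 || (!(lim <= -2))


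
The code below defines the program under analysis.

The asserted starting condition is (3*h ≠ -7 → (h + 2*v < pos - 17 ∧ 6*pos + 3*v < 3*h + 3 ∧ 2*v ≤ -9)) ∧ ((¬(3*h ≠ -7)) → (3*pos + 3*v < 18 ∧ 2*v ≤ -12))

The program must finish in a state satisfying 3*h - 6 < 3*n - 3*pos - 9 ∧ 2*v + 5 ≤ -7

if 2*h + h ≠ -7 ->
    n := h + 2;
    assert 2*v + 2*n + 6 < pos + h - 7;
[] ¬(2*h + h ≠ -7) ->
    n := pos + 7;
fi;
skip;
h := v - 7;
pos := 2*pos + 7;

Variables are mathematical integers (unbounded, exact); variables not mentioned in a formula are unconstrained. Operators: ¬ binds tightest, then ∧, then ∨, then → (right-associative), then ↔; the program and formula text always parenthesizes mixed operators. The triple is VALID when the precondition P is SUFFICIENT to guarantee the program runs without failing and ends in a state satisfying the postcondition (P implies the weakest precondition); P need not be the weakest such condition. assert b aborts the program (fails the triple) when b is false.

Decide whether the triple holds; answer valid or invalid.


Working backward. After the program, the postcondition 3*h - 6 < 3*n - 3*pos - 9 ∧ 2*v + 5 ≤ -7 must hold; in canonical form it is 3*h + 3*pos < 3*n - 3 ∧ 2*v ≤ -12.
Before pos := 2*pos + 7: 3*h + 6*pos < 3*n - 24 ∧ 2*v ≤ -12
Before h := v - 7: 6*pos + 3*v < 3*n - 3 ∧ 2*v ≤ -12
Before skip: 6*pos + 3*v < 3*n - 3 ∧ 2*v ≤ -12
Then branch requires h + 2*v < pos - 17 ∧ 6*pos + 3*v < 3*h + 3 ∧ 2*v ≤ -12; else branch requires 3*pos + 3*v < 18 ∧ 2*v ≤ -12.
Before the if: (3*h ≠ -7 → (h + 2*v < pos - 17 ∧ 6*pos + 3*v < 3*h + 3 ∧ 2*v ≤ -12)) ∧ ((¬(3*h ≠ -7)) → (3*pos + 3*v < 18 ∧ 2*v ≤ -12))
The weakest precondition is (3*h ≠ -7 → (h + 2*v < pos - 17 ∧ 6*pos + 3*v < 3*h + 3 ∧ 2*v ≤ -12)) ∧ ((¬(3*h ≠ -7)) → (3*pos + 3*v < 18 ∧ 2*v ≤ -12)).
Check whether (3*h ≠ -7 → (h + 2*v < pos - 17 ∧ 6*pos + 3*v < 3*h + 3 ∧ 2*v ≤ -9)) ∧ ((¬(3*h ≠ -7)) → (3*pos + 3*v < 18 ∧ 2*v ≤ -12)) implies it.
Countermodel: at the initial state h = -11, pos = -3, v = -5, the precondition holds but the weakest precondition fails.
Answer: invalid


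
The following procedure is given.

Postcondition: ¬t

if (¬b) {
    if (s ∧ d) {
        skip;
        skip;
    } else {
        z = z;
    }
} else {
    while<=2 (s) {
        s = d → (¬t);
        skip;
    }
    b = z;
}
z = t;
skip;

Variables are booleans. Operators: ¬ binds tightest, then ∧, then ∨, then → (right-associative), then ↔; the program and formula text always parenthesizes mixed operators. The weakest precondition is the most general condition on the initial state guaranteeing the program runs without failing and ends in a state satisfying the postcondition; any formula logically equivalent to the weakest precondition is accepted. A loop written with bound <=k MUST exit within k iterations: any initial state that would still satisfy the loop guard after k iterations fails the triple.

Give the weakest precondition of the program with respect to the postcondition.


Working backward. After the program, ¬t must hold.
Before skip: ¬t
Before z := t: ¬t
Then branch requires ((s ∧ d) → (¬t)) ∧ ((¬(s ∧ d)) → (¬t)); else branch requires (s → (((d → (¬t)) → ((¬(d → (¬t))) ∧ (¬t))) ∧ ((¬(d → (¬t))) → (¬t)))) ∧ ((¬s) → (¬t)).
Before the if: ((¬b) → (((s ∧ d) → (¬t)) ∧ ((¬(s ∧ d)) → (¬t)))) ∧ (b → ((s → (((d → (¬t)) → ((¬(d → (¬t))) ∧ (¬t))) ∧ ((¬(d → (¬t))) → (¬t)))) ∧ ((¬s) → (¬t))))
Answer: WP = ((¬b) → (((s ∧ d) → (¬t)) ∧ ((¬(s ∧ d)) → (¬t)))) ∧ (b → ((s → (((d → (¬t)) → ((¬(d → (¬t))) ∧ (¬t))) ∧ ((¬(d → (¬t))) → (¬t)))) ∧ ((¬s) → (¬t))))


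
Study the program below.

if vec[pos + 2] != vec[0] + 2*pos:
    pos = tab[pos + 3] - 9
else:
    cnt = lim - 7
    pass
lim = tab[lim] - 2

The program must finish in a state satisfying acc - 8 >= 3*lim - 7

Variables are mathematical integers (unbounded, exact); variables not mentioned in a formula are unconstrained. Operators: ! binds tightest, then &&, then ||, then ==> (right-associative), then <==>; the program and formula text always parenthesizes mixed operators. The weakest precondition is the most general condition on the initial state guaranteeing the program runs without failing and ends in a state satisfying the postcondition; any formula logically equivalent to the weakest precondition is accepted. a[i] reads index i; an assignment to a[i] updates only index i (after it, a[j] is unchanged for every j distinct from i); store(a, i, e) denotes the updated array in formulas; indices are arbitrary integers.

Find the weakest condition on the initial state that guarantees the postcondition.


Working backward. After the program, the postcondition acc - 8 >= 3*lim - 7 must hold; in canonical form it is acc >= 3*lim + 1.
Before lim := tab[lim] - 2: acc >= 3*tab[lim] - 5
Then branch requires acc >= 3*tab[lim] - 5; else branch requires acc >= 3*tab[lim] - 5.
Before the if: (vec[pos + 2] != vec[0] + 2*pos ==> acc >= 3*tab[lim] - 5) && ((!(vec[pos + 2] != vec[0] + 2*pos)) ==> acc >= 3*tab[lim] - 5)
Answer: WP = (vec[pos + 2] != vec[0] + 2*pos ==> acc >= 3*tab[lim] - 5) && ((!(vec[pos + 2] != vec[0] + 2*pos)) ==> acc >= 3*tab[lim] - 5)


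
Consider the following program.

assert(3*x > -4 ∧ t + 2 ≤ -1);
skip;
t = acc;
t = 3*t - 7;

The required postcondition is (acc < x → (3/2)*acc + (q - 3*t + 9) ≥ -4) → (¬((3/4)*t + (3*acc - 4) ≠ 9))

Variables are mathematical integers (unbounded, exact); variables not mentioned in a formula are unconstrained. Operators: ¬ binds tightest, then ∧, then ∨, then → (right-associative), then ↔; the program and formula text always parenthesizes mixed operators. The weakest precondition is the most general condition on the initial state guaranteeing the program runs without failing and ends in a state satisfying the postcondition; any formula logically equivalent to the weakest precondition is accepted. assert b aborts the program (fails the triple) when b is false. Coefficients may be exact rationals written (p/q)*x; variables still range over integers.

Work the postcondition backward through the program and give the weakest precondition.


Working backward. After the program, the postcondition (acc < x → (3/2)*acc + (q - 3*t + 9) ≥ -4) → (¬((3/4)*t + (3*acc - 4) ≠ 9)) must hold; in canonical form it is (acc < x → (3/2)*acc + q ≥ 3*t - 13) → (¬(3*acc + (3/4)*t ≠ 13)).
Before t := 3*t - 7: (acc < x → (3/2)*acc + q ≥ 9*t - 34) → (¬(3*acc + (9/4)*t ≠ 73/4))
Before t := acc: (acc < x → q ≥ (15/2)*acc - 34) → (¬((21/4)*acc ≠ 73/4))
Before skip: (acc < x → q ≥ (15/2)*acc - 34) → (¬((21/4)*acc ≠ 73/4))
Before assert 3*x > -4 ∧ t + 2 ≤ -1: 3*x > -4 ∧ t ≤ -3 ∧ ((acc < x → q ≥ (15/2)*acc - 34) → (¬((21/4)*acc ≠ 73/4)))
Answer: WP = 3*x > -4 ∧ t ≤ -3 ∧ ((acc < x → q ≥ (15/2)*acc - 34) → (¬((21/4)*acc ≠ 73/4)))


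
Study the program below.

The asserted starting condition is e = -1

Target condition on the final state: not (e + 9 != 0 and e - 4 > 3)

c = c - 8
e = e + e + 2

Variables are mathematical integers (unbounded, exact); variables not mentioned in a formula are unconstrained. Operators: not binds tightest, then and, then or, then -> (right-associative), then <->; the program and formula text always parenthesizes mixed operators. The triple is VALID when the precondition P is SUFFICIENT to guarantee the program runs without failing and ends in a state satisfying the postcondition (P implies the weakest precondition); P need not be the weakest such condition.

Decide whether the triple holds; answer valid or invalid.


Working backward. After the program, the postcondition not (e + 9 != 0 and e - 4 > 3) must hold; in canonical form it is not (e != -9 and e > 7).
Before e := e + e + 2: not (2*e != -11 and 2*e > 5)
Before c := c - 8: not (2*e != -11 and 2*e > 5)
The weakest precondition is not (2*e != -11 and 2*e > 5).
Check whether e = -1 implies it.
Every state satisfying the precondition satisfies the weakest precondition: the implication holds.
Answer: valid


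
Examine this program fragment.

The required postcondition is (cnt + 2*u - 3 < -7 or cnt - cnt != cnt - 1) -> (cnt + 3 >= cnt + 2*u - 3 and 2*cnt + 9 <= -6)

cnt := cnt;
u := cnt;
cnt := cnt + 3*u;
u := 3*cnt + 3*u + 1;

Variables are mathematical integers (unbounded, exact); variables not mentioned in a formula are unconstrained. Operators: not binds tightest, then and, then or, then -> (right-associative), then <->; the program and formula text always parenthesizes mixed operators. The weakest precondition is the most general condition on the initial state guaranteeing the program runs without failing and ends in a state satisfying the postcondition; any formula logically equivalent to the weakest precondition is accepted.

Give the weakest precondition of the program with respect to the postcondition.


Working backward. After the program, the postcondition (cnt + 2*u - 3 < -7 or cnt - cnt != cnt - 1) -> (cnt + 3 >= cnt + 2*u - 3 and 2*cnt + 9 <= -6) must hold; in canonical form it is (cnt + 2*u < -4 or cnt != 1) -> (2*u <= 6 and 2*cnt <= -15).
Before u := 3*cnt + 3*u + 1: (7*cnt + 6*u < -6 or cnt != 1) -> (6*cnt + 6*u <= 4 and 2*cnt <= -15)
Before cnt := cnt + 3*u: (7*cnt + 27*u < -6 or cnt + 3*u != 1) -> (6*cnt + 24*u <= 4 and 2*cnt + 6*u <= -15)
Before u := cnt: (34*cnt < -6 or 4*cnt != 1) -> (30*cnt <= 4 and 8*cnt <= -15)
Before cnt := cnt: (34*cnt < -6 or 4*cnt != 1) -> (30*cnt <= 4 and 8*cnt <= -15)
Answer: WP = (34*cnt < -6 or 4*cnt != 1) -> (30*cnt <= 4 and 8*cnt <= -15)


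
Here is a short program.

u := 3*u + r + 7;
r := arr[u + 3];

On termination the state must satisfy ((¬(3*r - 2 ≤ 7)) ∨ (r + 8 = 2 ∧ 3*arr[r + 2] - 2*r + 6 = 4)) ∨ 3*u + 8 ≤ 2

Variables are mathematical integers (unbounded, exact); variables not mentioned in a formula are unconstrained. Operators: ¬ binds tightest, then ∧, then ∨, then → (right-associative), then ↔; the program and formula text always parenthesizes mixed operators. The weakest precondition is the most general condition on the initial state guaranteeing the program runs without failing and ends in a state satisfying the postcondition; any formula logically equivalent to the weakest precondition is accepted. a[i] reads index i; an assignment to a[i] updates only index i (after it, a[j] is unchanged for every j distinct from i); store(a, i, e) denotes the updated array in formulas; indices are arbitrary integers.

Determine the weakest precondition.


Working backward. After the program, the postcondition ((¬(3*r - 2 ≤ 7)) ∨ (r + 8 = 2 ∧ 3*arr[r + 2] - 2*r + 6 = 4)) ∨ 3*u + 8 ≤ 2 must hold; in canonical form it is (¬(3*r ≤ 9)) ∨ (r = -6 ∧ 3*arr[r + 2] = 2*r - 2) ∨ 3*u ≤ -6.
Before r := arr[u + 3]: (¬(3*arr[u + 3] ≤ 9)) ∨ (arr[u + 3] = -6 ∧ 3*arr[arr[u + 3] + 2] = 2*arr[u + 3] - 2) ∨ 3*u ≤ -6
Before u := 3*u + r + 7: (¬(3*arr[r + 3*u + 10] ≤ 9)) ∨ (arr[r + 3*u + 10] = -6 ∧ 3*arr[arr[r + 3*u + 10] + 2] = 2*arr[r + 3*u + 10] - 2) ∨ 3*r + 9*u ≤ -27
Answer: WP = (¬(3*arr[r + 3*u + 10] ≤ 9)) ∨ (arr[r + 3*u + 10] = -6 ∧ 3*arr[arr[r + 3*u + 10] + 2] = 2*arr[r + 3*u + 10] - 2) ∨ 3*r + 9*u ≤ -27


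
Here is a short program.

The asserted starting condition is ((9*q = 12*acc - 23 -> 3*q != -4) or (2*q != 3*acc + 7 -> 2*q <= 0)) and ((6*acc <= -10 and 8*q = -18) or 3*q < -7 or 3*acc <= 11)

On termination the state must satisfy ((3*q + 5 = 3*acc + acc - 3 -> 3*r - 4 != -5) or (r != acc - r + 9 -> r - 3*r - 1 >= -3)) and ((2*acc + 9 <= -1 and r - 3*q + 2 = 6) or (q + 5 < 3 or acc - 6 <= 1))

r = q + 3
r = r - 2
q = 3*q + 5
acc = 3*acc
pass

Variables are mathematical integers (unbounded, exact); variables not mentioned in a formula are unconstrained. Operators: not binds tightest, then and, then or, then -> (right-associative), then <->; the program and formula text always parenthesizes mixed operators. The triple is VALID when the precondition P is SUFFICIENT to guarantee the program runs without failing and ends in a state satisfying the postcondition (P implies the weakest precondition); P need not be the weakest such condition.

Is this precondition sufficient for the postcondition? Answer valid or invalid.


Working backward. After the program, the postcondition ((3*q + 5 = 3*acc + acc - 3 -> 3*r - 4 != -5) or (r != acc - r + 9 -> r - 3*r - 1 >= -3)) and ((2*acc + 9 <= -1 and r - 3*q + 2 = 6) or (q + 5 < 3 or acc - 6 <= 1)) must hold; in canonical form it is ((3*q = 4*acc - 8 -> 3*r != -1) or (2*r != acc + 9 -> 2*r <= 2)) and ((2*acc <= -10 and r = 3*q + 4) or q < -2 or acc <= 7).
Before skip: ((3*q = 4*acc - 8 -> 3*r != -1) or (2*r != acc + 9 -> 2*r <= 2)) and ((2*acc <= -10 and r = 3*q + 4) or q < -2 or acc <= 7)
Before acc := 3*acc: ((3*q = 12*acc - 8 -> 3*r != -1) or (2*r != 3*acc + 9 -> 2*r <= 2)) and ((6*acc <= -10 and r = 3*q + 4) or q < -2 or 3*acc <= 7)
Before q := 3*q + 5: ((9*q = 12*acc - 23 -> 3*r != -1) or (2*r != 3*acc + 9 -> 2*r <= 2)) and ((6*acc <= -10 and r = 9*q + 19) or 3*q < -7 or 3*acc <= 7)
Before r := r - 2: ((9*q = 12*acc - 23 -> 3*r != 5) or (2*r != 3*acc + 13 -> 2*r <= 6)) and ((6*acc <= -10 and r = 9*q + 21) or 3*q < -7 or 3*acc <= 7)
Before r := q + 3: ((9*q = 12*acc - 23 -> 3*q != -4) or (2*q != 3*acc + 7 -> 2*q <= 0)) and ((6*acc <= -10 and 8*q = -18) or 3*q < -7 or 3*acc <= 7)
The weakest precondition is ((9*q = 12*acc - 23 -> 3*q != -4) or (2*q != 3*acc + 7 -> 2*q <= 0)) and ((6*acc <= -10 and 8*q = -18) or 3*q < -7 or 3*acc <= 7).
Check whether ((9*q = 12*acc - 23 -> 3*q != -4) or (2*q != 3*acc + 7 -> 2*q <= 0)) and ((6*acc <= -10 and 8*q = -18) or 3*q < -7 or 3*acc <= 11) implies it.
Countermodel: at the initial state acc = 3, q = -2, the precondition holds but the weakest precondition fails.
Answer: invalid


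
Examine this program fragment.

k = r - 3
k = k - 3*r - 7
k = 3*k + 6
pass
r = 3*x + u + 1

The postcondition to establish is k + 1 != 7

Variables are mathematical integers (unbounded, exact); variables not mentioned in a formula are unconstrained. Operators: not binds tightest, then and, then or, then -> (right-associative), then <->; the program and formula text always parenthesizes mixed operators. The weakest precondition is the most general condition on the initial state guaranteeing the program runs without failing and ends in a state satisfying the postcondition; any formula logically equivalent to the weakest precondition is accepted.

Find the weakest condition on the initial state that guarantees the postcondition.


Working backward. After the program, the postcondition k + 1 != 7 must hold; in canonical form it is k != 6.
Before r := 3*x + u + 1: k != 6
Before skip: k != 6
Before k := 3*k + 6: 3*k != 0
Before k := k - 3*r - 7: 3*k != 9*r + 21
Before k := r - 3: 6*r != -30
Answer: WP = 6*r != -30


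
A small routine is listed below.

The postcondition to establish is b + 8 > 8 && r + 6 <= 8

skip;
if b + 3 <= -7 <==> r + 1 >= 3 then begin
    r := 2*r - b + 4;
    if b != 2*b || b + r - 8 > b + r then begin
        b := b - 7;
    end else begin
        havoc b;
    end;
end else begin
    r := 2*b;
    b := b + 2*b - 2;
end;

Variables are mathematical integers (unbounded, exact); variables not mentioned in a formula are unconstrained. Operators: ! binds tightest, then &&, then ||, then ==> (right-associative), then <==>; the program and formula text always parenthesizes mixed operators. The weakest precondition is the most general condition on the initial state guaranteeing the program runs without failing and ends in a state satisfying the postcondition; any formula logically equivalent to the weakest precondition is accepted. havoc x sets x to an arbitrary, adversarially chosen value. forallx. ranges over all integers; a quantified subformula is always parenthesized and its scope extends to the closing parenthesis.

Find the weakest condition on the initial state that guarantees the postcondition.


Working backward. After the program, the postcondition b + 8 > 8 && r + 6 <= 8 must hold; in canonical form it is b > 0 && r <= 2.
Then branch requires (b != 0 ==> (b > 7 && 2*r <= b - 2)) && ((!(b != 0)) ==> (forall b_1. (b_1 > 0 && 2*r <= b - 2))); else branch requires 3*b > 2 && 2*b <= 2.
Before the if: ((b <= -10 <==> r >= 2) ==> ((b != 0 ==> (b > 7 && 2*r <= b - 2)) && ((!(b != 0)) ==> (forall b_1. (b_1 > 0 && 2*r <= b - 2))))) && ((!(b <= -10 <==> r >= 2)) ==> (3*b > 2 && 2*b <= 2))
Before skip: ((b <= -10 <==> r >= 2) ==> ((b != 0 ==> (b > 7 && 2*r <= b - 2)) && ((!(b != 0)) ==> (forall b_1. (b_1 > 0 && 2*r <= b - 2))))) && ((!(b <= -10 <==> r >= 2)) ==> (3*b > 2 && 2*b <= 2))
Answer: WP = ((b <= -10 <==> r >= 2) ==> ((b != 0 ==> (b > 7 && 2*r <= b - 2)) && ((!(b != 0)) ==> (forall b_1. (b_1 > 0 && 2*r <= b - 2))))) && ((!(b <= -10 <==> r >= 2)) ==> (3*b > 2 && 2*b <= 2))
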